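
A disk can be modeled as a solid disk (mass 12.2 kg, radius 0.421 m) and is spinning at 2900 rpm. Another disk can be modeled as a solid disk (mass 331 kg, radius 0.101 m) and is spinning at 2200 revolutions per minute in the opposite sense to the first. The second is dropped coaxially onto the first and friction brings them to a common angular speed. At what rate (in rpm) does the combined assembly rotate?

|ω_f| ≈ 209 rpm

No external torque acts about the common axis, so total angular momentum is conserved.
Moments of inertia: I_A = ½(12.2)(0.421)² = 1.081 kg·m²; I_B = ½(331)(0.101)² = 1.688 kg·m².
Taking A's sense as positive: L = (1.081)(2900) − (1.688)(2200) = -578.8 kg·m²·rpm.
Combined I = 1.081 + 1.688 = 2.769 kg·m².
ω_f = L / I = -578.8 / 2.769 = -209.0 rpm.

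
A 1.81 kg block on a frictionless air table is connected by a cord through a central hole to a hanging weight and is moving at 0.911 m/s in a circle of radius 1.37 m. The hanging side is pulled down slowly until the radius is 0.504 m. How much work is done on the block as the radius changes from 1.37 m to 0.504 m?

Central (radial) force ⇒ zero torque about the center ⇒ m v r is constant.
v₂ = v₁ r₁ / r₂ = (0.911)(1.37) / (0.504) = 2.476 m/s.
W = ΔKE = ½m(v₂² − v₁²) = 4.799 J.

W ≈ 4.80 J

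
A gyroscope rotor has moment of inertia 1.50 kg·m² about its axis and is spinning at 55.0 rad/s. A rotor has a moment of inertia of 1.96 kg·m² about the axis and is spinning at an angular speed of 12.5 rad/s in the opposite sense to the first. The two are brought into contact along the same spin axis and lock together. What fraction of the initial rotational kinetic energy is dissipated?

The coupling torques are internal; angular momentum about the shared axis is conserved.
Taking A's sense as positive: L = (1.500)(55.0) − (1.960)(12.5) = 58.00 kg·m²·rad/s.
Combined I = 1.500 + 1.960 = 3.460 kg·m².
ω_f = L / I = 58.00 / 3.460 = 16.76 rad/s.
KE_i = ½ΣIω² = 2422 J; KE_f = ½(3.460)(16.76)² = 486.1 J.
Fraction dissipated = (KE_i − KE_f)/KE_i = 0.7993.

fraction ≈ 0.799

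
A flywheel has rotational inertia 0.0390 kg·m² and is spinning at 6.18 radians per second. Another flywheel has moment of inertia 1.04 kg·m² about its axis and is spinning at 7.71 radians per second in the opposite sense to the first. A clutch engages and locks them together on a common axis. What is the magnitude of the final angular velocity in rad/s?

The coupling torques are internal; angular momentum about the shared axis is conserved.
Taking A's sense as positive: L = (0.03900)(6.18) − (1.040)(7.71) = -7.777 kg·m²·rad/s.
Combined I = 0.03900 + 1.040 = 1.079 kg·m².
ω_f = L / I = -7.777 / 1.079 = -7.208 rad/s.

|ω_f| ≈ 7.21 rad/s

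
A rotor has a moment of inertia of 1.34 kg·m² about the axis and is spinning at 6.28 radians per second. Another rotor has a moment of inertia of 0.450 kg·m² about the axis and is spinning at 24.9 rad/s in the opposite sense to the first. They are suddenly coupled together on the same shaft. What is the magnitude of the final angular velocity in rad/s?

|ω_f| ≈ 1.56 rad/s

No external torque acts about the common axis, so total angular momentum is conserved.
Taking A's sense as positive: L = (1.340)(6.28) − (0.4500)(24.9) = -2.790 kg·m²·rad/s.
Combined I = 1.340 + 0.4500 = 1.790 kg·m².
ω_f = L / I = -2.790 / 1.790 = -1.559 rad/s.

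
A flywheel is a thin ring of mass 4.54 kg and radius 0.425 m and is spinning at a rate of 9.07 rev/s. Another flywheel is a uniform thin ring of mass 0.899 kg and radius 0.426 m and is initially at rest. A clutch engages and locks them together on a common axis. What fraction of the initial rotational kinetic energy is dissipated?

The coupling torques are internal; angular momentum about the shared axis is conserved.
Moments of inertia: I_A = (4.54)(0.425)² = 0.8200 kg·m²; I_B = (0.899)(0.426)² = 0.1631 kg·m².
Taking A's sense as positive: L = (0.8200)(9.07) = 7.438 kg·m²·rev/s.
Combined I = 0.8200 + 0.1631 = 0.9832 kg·m².
ω_f = L / I = 7.438 / 0.9832 = 7.565 rev/s.
KE_i = ½ΣIω² = 1332 J; KE_f = ½(0.9832)(47.53)² = 1111 J.
Fraction dissipated = (KE_i − KE_f)/KE_i = 0.1659.

fraction ≈ 0.166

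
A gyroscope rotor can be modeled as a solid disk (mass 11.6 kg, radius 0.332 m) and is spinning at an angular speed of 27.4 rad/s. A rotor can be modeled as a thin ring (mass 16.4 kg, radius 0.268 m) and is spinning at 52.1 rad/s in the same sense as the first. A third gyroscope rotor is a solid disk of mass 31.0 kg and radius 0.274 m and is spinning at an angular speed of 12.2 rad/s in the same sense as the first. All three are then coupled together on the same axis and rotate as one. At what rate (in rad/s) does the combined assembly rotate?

|ω_f| ≈ 31.2 rad/s

No external torque acts about the common axis, so total angular momentum is conserved.
Moments of inertia: I_A = ½(11.6)(0.332)² = 0.6393 kg·m²; I_B = (16.4)(0.268)² = 1.178 kg·m²; I_C = ½(31.0)(0.274)² = 1.164 kg·m².
Taking A's sense as positive: L = (0.6393)(27.4) + (1.178)(52.1) + (1.164)(12.2) = 93.08 kg·m²·rad/s.
Combined I = 0.6393 + 1.178 + 1.164 = 2.981 kg·m².
ω_f = L / I = 93.08 / 2.981 = 31.23 rad/s.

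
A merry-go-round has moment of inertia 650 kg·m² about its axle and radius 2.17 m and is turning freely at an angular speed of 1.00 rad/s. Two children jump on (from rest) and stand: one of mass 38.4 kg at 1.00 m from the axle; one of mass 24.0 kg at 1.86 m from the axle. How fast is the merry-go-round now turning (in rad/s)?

The added mass arrives with no angular momentum about the axle, and any external torque about the axle is negligible, so the system's angular momentum is conserved.
Added inertia Σmr² = (38.4)(1.00)² + (24.0)(1.86)² = 121.4 kg·m²; I_f = 650.0 + 121.4 = 771.4 kg·m².
ω_f = I_p ω_i / I_f = (650.0)(1.00) / 771.4 = 0.8426 rad/s.

ω_f ≈ 0.843 rad/s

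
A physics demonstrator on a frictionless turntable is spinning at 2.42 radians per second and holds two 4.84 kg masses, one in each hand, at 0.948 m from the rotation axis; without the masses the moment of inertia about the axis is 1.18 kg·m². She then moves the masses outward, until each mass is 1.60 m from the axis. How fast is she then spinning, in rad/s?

ω₂ ≈ 0.921 rad/s

No external torque acts about the spin axis, so angular momentum is conserved.
I₁ = 1.18 + 2(4.84)(0.948)² = 9.879 kg·m²; I₂ = 1.18 + 2(4.84)(1.60)² = 25.96 kg·m².
ω₂ = I₁ω₁ / I₂ = (9.879)(2.42 rad/s) / (25.96) = 0.9209 rad/s.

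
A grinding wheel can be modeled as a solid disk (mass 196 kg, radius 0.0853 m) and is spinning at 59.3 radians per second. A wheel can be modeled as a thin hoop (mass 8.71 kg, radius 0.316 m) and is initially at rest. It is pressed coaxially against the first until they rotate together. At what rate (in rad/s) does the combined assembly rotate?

No external torque acts about the common axis, so total angular momentum is conserved.
Moments of inertia: I_A = ½(196)(0.0853)² = 0.7131 kg·m²; I_B = (8.71)(0.316)² = 0.8697 kg·m².
Taking A's sense as positive: L = (0.7131)(59.3) = 42.28 kg·m²·rad/s.
Combined I = 0.7131 + 0.8697 = 1.583 kg·m².
ω_f = L / I = 42.28 / 1.583 = 26.71 rad/s.

|ω_f| ≈ 26.7 rad/s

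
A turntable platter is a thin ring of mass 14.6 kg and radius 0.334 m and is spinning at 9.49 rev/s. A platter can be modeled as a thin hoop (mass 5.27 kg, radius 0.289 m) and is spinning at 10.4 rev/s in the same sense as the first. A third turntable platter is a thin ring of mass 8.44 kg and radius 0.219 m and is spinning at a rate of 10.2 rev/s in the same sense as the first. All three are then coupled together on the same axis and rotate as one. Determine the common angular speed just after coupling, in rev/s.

No external torque acts about the common axis, so total angular momentum is conserved.
Moments of inertia: I_A = (14.6)(0.334)² = 1.629 kg·m²; I_B = (5.27)(0.289)² = 0.4402 kg·m²; I_C = (8.44)(0.219)² = 0.4048 kg·m².
Taking A's sense as positive: L = (1.629)(9.49) + (0.4402)(10.4) + (0.4048)(10.2) = 24.16 kg·m²·rev/s.
Combined I = 1.629 + 0.4402 + 0.4048 = 2.474 kg·m².
ω_f = L / I = 24.16 / 2.474 = 9.768 rev/s.

|ω_f| ≈ 9.77 rev/s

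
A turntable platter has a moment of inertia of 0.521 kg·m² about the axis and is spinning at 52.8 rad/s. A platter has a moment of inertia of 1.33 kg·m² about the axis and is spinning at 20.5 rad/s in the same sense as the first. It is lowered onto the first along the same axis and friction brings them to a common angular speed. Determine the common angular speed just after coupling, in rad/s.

|ω_f| ≈ 29.6 rad/s

The coupling torques are internal; angular momentum about the shared axis is conserved.
Taking A's sense as positive: L = (0.5210)(52.8) + (1.330)(20.5) = 54.77 kg·m²·rad/s.
Combined I = 0.5210 + 1.330 = 1.851 kg·m².
ω_f = L / I = 54.77 / 1.851 = 29.59 rad/s.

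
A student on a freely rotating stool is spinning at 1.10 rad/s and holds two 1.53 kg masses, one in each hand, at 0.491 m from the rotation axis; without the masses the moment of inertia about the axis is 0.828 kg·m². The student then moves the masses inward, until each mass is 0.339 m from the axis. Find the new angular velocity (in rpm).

No external torque acts about the spin axis, so angular momentum is conserved.
I₁ = 0.828 + 2(1.53)(0.491)² = 1.566 kg·m²; I₂ = 0.828 + 2(1.53)(0.339)² = 1.180 kg·m².
ω₂ = I₁ω₁ / I₂ = (1.566)(1.10 rad/s) / (1.180) = 1.460 rad/s = 13.94 rpm.

ω₂ ≈ 13.9 rpm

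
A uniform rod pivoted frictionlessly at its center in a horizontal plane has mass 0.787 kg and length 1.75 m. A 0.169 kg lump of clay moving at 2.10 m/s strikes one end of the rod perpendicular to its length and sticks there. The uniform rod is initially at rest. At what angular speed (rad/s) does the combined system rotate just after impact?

|ω_f| ≈ 0.940 rad/s

The axle reaction passes through the pivot and exerts no torque about it; angular momentum about the pivot is conserved through the impact.
I_p = (1/12)(0.787)(1.75)² = 0.2008 kg·m². Taking the sense of the lump of clay's angular momentum as positive, L_{lump} = m v R = (0.169)(2.10)(1.75/2) = 0.3105 kg·m²/s.
L_i = 0 + 0.3105 = 0.3105 kg·m²/s.
After sticking, I_f = I_p + m R² = 0.2008 + (0.169)(1.75/2)² = 0.3302 kg·m².
ω_f = L_i / I_f = 0.3105 / 0.3302 = 0.9403 rad/s.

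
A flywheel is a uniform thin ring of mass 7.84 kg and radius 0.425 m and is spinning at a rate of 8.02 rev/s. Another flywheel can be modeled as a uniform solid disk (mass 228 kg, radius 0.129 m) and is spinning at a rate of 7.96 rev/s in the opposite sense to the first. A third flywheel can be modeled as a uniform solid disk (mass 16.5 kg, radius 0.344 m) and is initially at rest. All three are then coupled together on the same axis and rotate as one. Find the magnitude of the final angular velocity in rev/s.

|ω_f| ≈ 0.873 rev/s

The coupling torques are internal; angular momentum about the shared axis is conserved.
Moments of inertia: I_A = (7.84)(0.425)² = 1.416 kg·m²; I_B = ½(228)(0.129)² = 1.897 kg·m²; I_C = ½(16.5)(0.344)² = 0.9763 kg·m².
Taking A's sense as positive: L = (1.416)(8.02) − (1.897)(7.96) = -3.744 kg·m²·rev/s.
Combined I = 1.416 + 1.897 + 0.9763 = 4.289 kg·m².
ω_f = L / I = -3.744 / 4.289 = -0.8727 rev/s.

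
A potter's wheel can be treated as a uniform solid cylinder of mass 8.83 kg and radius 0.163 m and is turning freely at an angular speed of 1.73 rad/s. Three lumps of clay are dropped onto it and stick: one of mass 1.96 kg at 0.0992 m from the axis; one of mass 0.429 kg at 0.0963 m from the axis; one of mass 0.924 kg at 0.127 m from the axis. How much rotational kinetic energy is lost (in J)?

energy lost ≈ 0.0431 J

The added mass arrives with no angular momentum about the axis, and any external torque about the axis is negligible, so the system's angular momentum is conserved.
I_p = ½(8.83)(0.163)² = 0.1173 kg·m².
Added inertia Σmr² = (1.96)(0.0992)² + (0.429)(0.0963)² + (0.924)(0.127)² = 0.03817 kg·m²; I_f = 0.1173 + 0.03817 = 0.1555 kg·m².
ω_f = I_p ω_i / I_f = (0.1173)(1.73) / 0.1555 = 1.305 rad/s.
KE_i = ½(0.1173)(1.730 rad/s)² = 0.1755 J; KE_f = ½(0.1555)(1.305)² = 0.1324 J.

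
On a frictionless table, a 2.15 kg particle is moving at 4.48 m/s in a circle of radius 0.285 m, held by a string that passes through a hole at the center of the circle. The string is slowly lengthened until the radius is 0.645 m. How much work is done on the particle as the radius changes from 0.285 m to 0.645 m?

The only horizontal force on the mass is along the cord (radial), so it exerts no torque about the hole and angular momentum m v r is conserved.
v₂ = v₁ r₁ / r₂ = (4.48)(0.285) / (0.645) = 1.980 m/s.
W = ΔKE = ½m(v₂² − v₁²) = -17.36 J.

W ≈ -17.4 J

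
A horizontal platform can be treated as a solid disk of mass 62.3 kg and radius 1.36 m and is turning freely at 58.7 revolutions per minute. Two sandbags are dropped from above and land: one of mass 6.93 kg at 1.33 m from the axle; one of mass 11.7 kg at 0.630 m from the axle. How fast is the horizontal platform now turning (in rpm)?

The added mass arrives with no angular momentum about the axle, and any external torque about the axle is negligible, so the system's angular momentum is conserved.
I_p = ½(62.3)(1.36)² = 57.62 kg·m².
Added inertia Σmr² = (6.93)(1.33)² + (11.7)(0.630)² = 16.90 kg·m²; I_f = 57.62 + 16.90 = 74.52 kg·m².
ω_f = I_p ω_i / I_f = (57.62)(58.7) / 74.52 = 45.39 rpm.

ω_f ≈ 45.4 rpm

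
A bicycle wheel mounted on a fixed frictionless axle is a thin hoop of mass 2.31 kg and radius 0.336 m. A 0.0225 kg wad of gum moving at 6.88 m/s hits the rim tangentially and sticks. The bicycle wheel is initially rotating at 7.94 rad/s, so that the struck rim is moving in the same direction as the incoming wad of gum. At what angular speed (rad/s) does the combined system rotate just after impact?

About the axle the impulsive forces during the collision are internal, so angular momentum about that axis is conserved.
I_p = (2.31)(0.336)² = 0.2608 kg·m². Taking the sense of the wad of gum's angular momentum as positive, L_{wad} = m v R = (0.0225)(6.88)(0.336) = 0.05201 kg·m²/s.
L_i = +I_p ω_p + m v R = +(0.2608)(7.94) + 0.05201 = 2.123 kg·m²/s.
After sticking, I_f = I_p + m R² = 0.2608 + (0.0225)(0.336)² = 0.2633 kg·m².
ω_f = L_i / I_f = 2.123 / 0.2633 = 8.061 rad/s.

|ω_f| ≈ 8.06 rad/s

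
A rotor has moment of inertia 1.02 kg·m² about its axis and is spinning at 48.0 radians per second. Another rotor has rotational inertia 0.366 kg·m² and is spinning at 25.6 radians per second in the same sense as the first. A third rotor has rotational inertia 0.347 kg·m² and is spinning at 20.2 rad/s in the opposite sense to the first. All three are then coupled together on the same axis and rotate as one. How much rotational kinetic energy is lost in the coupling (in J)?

The coupling torques are internal; angular momentum about the shared axis is conserved.
Taking A's sense as positive: L = (1.020)(48.0) + (0.3660)(25.6) − (0.3470)(20.2) = 51.32 kg·m²·rad/s.
Combined I = 1.020 + 0.3660 + 0.3470 = 1.733 kg·m².
ω_f = L / I = 51.32 / 1.733 = 29.61 rad/s.
KE_i = ½ΣIω² = 1366 J; KE_f = ½(1.733)(29.61)² = 759.9 J.

ΔKE lost ≈ 606 J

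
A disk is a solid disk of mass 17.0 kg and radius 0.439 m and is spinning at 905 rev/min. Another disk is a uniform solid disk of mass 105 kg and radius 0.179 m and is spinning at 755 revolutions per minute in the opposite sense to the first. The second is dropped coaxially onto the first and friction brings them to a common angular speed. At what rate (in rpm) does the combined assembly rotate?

No external torque acts about the common axis, so total angular momentum is conserved.
Moments of inertia: I_A = ½(17.0)(0.439)² = 1.638 kg·m²; I_B = ½(105)(0.179)² = 1.682 kg·m².
Taking A's sense as positive: L = (1.638)(905) − (1.682)(755) = 212.5 kg·m²·rpm.
Combined I = 1.638 + 1.682 = 3.320 kg·m².
ω_f = L / I = 212.5 / 3.320 = 63.99 rpm.

|ω_f| ≈ 64.0 rpm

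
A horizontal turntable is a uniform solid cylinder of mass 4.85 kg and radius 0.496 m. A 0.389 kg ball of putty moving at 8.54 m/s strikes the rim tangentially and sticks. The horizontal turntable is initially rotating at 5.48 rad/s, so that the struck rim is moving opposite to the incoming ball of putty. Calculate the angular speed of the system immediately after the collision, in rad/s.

The axle reaction passes through the axle and exerts no torque about it; angular momentum about the axle is conserved through the impact.
I_p = ½(4.85)(0.496)² = 0.5966 kg·m². Taking the sense of the ball of putty's angular momentum as positive, L_{ball} = m v R = (0.389)(8.54)(0.496) = 1.648 kg·m²/s.
L_i = −I_p ω_p + m v R = −(0.5966)(5.48) + 1.648 = -1.622 kg·m²/s.
After sticking, I_f = I_p + m R² = 0.5966 + (0.389)(0.496)² = 0.6923 kg·m².
ω_f = L_i / I_f = -1.622 / 0.6923 = -2.342 rad/s.

|ω_f| ≈ 2.34 rad/s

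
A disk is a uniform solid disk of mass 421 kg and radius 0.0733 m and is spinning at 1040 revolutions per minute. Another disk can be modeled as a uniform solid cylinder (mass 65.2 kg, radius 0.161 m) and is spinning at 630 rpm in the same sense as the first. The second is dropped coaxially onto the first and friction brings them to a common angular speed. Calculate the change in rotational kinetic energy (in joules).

ΔKE ≈ -446 J

The coupling torques are internal; angular momentum about the shared axis is conserved.
Moments of inertia: I_A = ½(421)(0.0733)² = 1.131 kg·m²; I_B = ½(65.2)(0.161)² = 0.8450 kg·m².
Taking A's sense as positive: L = (1.131)(1040) + (0.8450)(630) = 1709 kg·m²·rpm.
Combined I = 1.131 + 0.8450 = 1.976 kg·m².
ω_f = L / I = 1709 / 1.976 = 864.7 rpm.
KE_i = ½ΣIω² = 8546 J; KE_f = ½(1.976)(90.55)² = 8101 J.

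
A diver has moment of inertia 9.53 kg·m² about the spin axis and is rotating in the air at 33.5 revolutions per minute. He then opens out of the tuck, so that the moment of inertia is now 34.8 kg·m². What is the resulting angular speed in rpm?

ω₂ ≈ 9.17 rpm

No external torque acts about the spin axis, so angular momentum is conserved.
ω₂ = I₁ω₁ / I₂ = (9.530)(33.5 rpm) / (34.80) = 9.174 rpm.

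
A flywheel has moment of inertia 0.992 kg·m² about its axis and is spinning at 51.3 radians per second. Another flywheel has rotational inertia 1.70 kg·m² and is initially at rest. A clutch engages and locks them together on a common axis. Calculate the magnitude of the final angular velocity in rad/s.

|ω_f| ≈ 18.9 rad/s

No external torque acts about the common axis, so total angular momentum is conserved.
Taking A's sense as positive: L = (0.9920)(51.3) = 50.89 kg·m²·rad/s.
Combined I = 0.9920 + 1.700 = 2.692 kg·m².
ω_f = L / I = 50.89 / 2.692 = 18.90 rad/s.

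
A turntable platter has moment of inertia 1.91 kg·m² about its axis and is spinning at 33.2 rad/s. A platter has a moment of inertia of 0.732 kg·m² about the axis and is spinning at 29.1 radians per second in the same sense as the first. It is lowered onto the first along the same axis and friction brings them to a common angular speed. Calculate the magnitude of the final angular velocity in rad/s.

The coupling torques are internal; angular momentum about the shared axis is conserved.
Taking A's sense as positive: L = (1.910)(33.2) + (0.7320)(29.1) = 84.71 kg·m²·rad/s.
Combined I = 1.910 + 0.7320 = 2.642 kg·m².
ω_f = L / I = 84.71 / 2.642 = 32.06 rad/s.

|ω_f| ≈ 32.1 rad/s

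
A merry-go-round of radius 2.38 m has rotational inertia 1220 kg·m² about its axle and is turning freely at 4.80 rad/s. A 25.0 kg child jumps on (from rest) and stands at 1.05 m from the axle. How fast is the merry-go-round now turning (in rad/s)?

The added mass arrives with no angular momentum about the axle, and any external torque about the axle is negligible, so the system's angular momentum is conserved.
Added inertia Σmr² = (25.0)(1.05)² = 27.56 kg·m²; I_f = 1220 + 27.56 = 1248 kg·m².
ω_f = I_p ω_i / I_f = (1220)(4.80) / 1248 = 4.694 rad/s.

ω_f ≈ 4.69 rad/s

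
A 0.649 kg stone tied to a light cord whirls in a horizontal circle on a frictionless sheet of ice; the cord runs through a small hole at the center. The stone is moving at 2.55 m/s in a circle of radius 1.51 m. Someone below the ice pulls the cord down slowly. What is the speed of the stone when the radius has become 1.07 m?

v₂ ≈ 3.60 m/s

Central (radial) force ⇒ zero torque about the center ⇒ m v r is constant.
v₂ = v₁ r₁ / r₂ = (2.55)(1.51) / (1.07) = 3.599 m/s.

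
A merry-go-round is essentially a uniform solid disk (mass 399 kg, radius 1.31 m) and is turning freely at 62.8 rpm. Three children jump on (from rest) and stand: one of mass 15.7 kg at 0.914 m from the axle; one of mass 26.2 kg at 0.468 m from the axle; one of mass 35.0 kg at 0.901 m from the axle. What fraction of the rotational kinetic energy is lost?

No external torque acts about the axle; L_before = L_after.
I_p = ½(399)(1.31)² = 342.4 kg·m².
Added inertia Σmr² = (15.7)(0.914)² + (26.2)(0.468)² + (35.0)(0.901)² = 47.27 kg·m²; I_f = 342.4 + 47.27 = 389.6 kg·m².
ω_f = I_p ω_i / I_f = (342.4)(62.8) / 389.6 = 55.18 rpm.
KE_i = ½(342.4)(6.576 rad/s)² = 7403 J; KE_f = ½(389.6)(5.779)² = 6505 J.
Fraction lost = 0.1213.

fraction ≈ 0.121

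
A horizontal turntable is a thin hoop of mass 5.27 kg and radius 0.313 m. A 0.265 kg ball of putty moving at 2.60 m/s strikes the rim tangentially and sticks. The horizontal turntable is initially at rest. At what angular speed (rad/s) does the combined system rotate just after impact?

|ω_f| ≈ 0.398 rad/s

The axle reaction passes through the axle and exerts no torque about it; angular momentum about the axle is conserved through the impact.
I_p = (5.27)(0.313)² = 0.5163 kg·m². Taking the sense of the ball of putty's angular momentum as positive, L_{ball} = m v R = (0.265)(2.60)(0.313) = 0.2157 kg·m²/s.
L_i = 0 + 0.2157 = 0.2157 kg·m²/s.
After sticking, I_f = I_p + m R² = 0.5163 + (0.265)(0.313)² = 0.5423 kg·m².
ω_f = L_i / I_f = 0.2157 / 0.5423 = 0.3977 rad/s.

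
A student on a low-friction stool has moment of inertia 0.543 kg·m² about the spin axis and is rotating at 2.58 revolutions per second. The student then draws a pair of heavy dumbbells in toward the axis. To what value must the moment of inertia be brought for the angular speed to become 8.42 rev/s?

I₂ ≈ 0.166 kg·m²

No external torque acts about the spin axis, so angular momentum is conserved.
I₂ = I₁ω₁ / ω₂ = (0.543)(2.58) / (8.42) = 0.1664 kg·m².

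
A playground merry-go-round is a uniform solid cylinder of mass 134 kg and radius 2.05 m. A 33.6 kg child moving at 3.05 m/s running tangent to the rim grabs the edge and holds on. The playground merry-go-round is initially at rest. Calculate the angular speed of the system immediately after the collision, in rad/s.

About the axle the impulsive forces during the collision are internal, so angular momentum about that axis is conserved.
I_p = ½(134)(2.05)² = 281.6 kg·m². Taking the sense of the child's angular momentum as positive, L_{child} = m v R = (33.6)(3.05)(2.05) = 210.1 kg·m²/s.
L_i = 0 + 210.1 = 210.1 kg·m²/s.
After sticking, I_f = I_p + m R² = 281.6 + (33.6)(2.05)² = 422.8 kg·m².
ω_f = L_i / I_f = 210.1 / 422.8 = 0.4969 rad/s.

|ω_f| ≈ 0.497 rad/s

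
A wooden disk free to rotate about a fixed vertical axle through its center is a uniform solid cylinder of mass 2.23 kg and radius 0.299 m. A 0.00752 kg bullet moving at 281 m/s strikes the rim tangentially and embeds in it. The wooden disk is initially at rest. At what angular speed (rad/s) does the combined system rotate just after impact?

The axle reaction passes through the axle and exerts no torque about it; angular momentum about the axle is conserved through the impact.
I_p = ½(2.23)(0.299)² = 0.09968 kg·m². Taking the sense of the bullet's angular momentum as positive, L_{bullet} = m v R = (0.00752)(281)(0.299) = 0.6318 kg·m²/s.
L_i = 0 + 0.6318 = 0.6318 kg·m²/s.
After sticking, I_f = I_p + m R² = 0.09968 + (0.00752)(0.299)² = 0.1004 kg·m².
ω_f = L_i / I_f = 0.6318 / 0.1004 = 6.296 rad/s.

|ω_f| ≈ 6.30 rad/s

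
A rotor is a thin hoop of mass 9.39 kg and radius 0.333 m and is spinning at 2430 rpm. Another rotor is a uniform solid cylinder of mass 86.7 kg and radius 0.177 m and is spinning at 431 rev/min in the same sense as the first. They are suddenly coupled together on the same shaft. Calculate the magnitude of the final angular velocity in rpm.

The coupling torques are internal; angular momentum about the shared axis is conserved.
Moments of inertia: I_A = (9.39)(0.333)² = 1.041 kg·m²; I_B = ½(86.7)(0.177)² = 1.358 kg·m².
Taking A's sense as positive: L = (1.041)(2430) + (1.358)(431) = 3116 kg·m²·rpm.
Combined I = 1.041 + 1.358 = 2.399 kg·m².
ω_f = L / I = 3116 / 2.399 = 1299 rpm.

|ω_f| ≈ 1300 rpm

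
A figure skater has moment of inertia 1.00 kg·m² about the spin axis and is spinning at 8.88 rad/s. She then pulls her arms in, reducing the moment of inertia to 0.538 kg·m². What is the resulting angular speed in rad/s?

ω₂ ≈ 16.5 rad/s

Angular momentum about the spin axis is conserved since the torque about it is zero.
ω₂ = I₁ω₁ / I₂ = (1.000)(8.88 rad/s) / (0.5380) = 16.51 rad/s.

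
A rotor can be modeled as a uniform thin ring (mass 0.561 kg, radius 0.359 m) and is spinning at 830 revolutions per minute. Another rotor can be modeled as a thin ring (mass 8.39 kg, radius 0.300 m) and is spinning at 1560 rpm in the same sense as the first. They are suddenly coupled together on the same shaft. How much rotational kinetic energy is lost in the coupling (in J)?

ΔKE lost ≈ 193 J

No external torque acts about the common axis, so total angular momentum is conserved.
Moments of inertia: I_A = (0.561)(0.359)² = 0.07230 kg·m²; I_B = (8.39)(0.300)² = 0.7551 kg·m².
Taking A's sense as positive: L = (0.07230)(830) + (0.7551)(1560) = 1238 kg·m²·rpm.
Combined I = 0.07230 + 0.7551 = 0.8274 kg·m².
ω_f = L / I = 1238 / 0.8274 = 1496 rpm.
KE_i = ½ΣIω² = 10350 J; KE_f = ½(0.8274)(156.7)² = 10160 J.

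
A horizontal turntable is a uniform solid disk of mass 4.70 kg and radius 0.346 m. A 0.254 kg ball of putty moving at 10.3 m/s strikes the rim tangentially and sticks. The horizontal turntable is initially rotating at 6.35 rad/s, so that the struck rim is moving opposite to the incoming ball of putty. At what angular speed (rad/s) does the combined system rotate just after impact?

|ω_f| ≈ 2.83 rad/s

About the axle the impulsive forces during the collision are internal, so angular momentum about that axis is conserved.
I_p = ½(4.70)(0.346)² = 0.2813 kg·m². Taking the sense of the ball of putty's angular momentum as positive, L_{ball} = m v R = (0.254)(10.3)(0.346) = 0.9052 kg·m²/s.
L_i = −I_p ω_p + m v R = −(0.2813)(6.35) + 0.9052 = -0.8813 kg·m²/s.
After sticking, I_f = I_p + m R² = 0.2813 + (0.254)(0.346)² = 0.3117 kg·m².
ω_f = L_i / I_f = -0.8813 / 0.3117 = -2.827 rad/s.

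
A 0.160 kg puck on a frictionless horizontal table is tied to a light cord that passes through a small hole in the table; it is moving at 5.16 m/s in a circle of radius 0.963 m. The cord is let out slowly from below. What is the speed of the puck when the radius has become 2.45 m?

v₂ ≈ 2.03 m/s

Central (radial) force ⇒ zero torque about the center ⇒ m v r is constant.
v₂ = v₁ r₁ / r₂ = (5.16)(0.963) / (2.45) = 2.028 m/s.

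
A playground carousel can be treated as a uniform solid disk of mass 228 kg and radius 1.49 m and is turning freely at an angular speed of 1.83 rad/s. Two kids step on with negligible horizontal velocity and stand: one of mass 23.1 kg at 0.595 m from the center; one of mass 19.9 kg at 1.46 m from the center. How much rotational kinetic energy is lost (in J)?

No external torque acts about the center; L_before = L_after.
I_p = ½(228)(1.49)² = 253.1 kg·m².
Added inertia Σmr² = (23.1)(0.595)² + (19.9)(1.46)² = 50.60 kg·m²; I_f = 253.1 + 50.60 = 303.7 kg·m².
ω_f = I_p ω_i / I_f = (253.1)(1.83) / 303.7 = 1.525 rad/s.
KE_i = ½(253.1)(1.830 rad/s)² = 423.8 J; KE_f = ½(303.7)(1.525)² = 353.2 J.

energy lost ≈ 70.6 J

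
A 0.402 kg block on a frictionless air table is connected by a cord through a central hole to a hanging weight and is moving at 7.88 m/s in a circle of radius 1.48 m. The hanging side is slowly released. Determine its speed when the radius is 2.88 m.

v₂ ≈ 4.05 m/s

The only horizontal force on the mass is along the cord (radial), so it exerts no torque about the hole and angular momentum m v r is conserved.
v₂ = v₁ r₁ / r₂ = (7.88)(1.48) / (2.88) = 4.049 m/s.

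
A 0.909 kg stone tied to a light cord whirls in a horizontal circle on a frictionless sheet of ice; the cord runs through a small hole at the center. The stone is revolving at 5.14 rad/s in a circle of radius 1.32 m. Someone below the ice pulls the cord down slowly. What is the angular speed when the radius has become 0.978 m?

The constraining force is radial, so m r² ω about the center is conserved.
ω₂ = ω₁ (r₁/r₂)² = (5.14)(1.32/0.978)² = 9.363 rad/s.

ω₂ ≈ 9.36 rad/s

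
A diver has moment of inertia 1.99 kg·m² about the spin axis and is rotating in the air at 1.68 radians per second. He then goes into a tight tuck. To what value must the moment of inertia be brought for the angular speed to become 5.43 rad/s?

I₂ ≈ 0.616 kg·m²

No external torque acts about the spin axis, so angular momentum is conserved.
I₂ = I₁ω₁ / ω₂ = (1.99)(1.68) / (5.43) = 0.6157 kg·m².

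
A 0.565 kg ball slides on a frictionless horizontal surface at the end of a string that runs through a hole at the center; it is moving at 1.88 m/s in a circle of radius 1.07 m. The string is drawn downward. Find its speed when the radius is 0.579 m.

Central (radial) force ⇒ zero torque about the center ⇒ m v r is constant.
v₂ = v₁ r₁ / r₂ = (1.88)(1.07) / (0.579) = 3.474 m/s.

v₂ ≈ 3.47 m/s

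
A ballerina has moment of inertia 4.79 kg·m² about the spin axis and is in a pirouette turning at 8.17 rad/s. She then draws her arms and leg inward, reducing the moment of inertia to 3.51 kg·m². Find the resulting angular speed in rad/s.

No external torque acts about the spin axis, so angular momentum is conserved.
ω₂ = I₁ω₁ / I₂ = (4.790)(8.17 rad/s) / (3.510) = 11.15 rad/s.

ω₂ ≈ 11.1 rad/s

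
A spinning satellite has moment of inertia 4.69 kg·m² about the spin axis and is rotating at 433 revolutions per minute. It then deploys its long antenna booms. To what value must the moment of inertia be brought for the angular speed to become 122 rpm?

I₂ ≈ 16.6 kg·m²

With no external torque about the axis, L is conserved: I₁ω₁ = I₂ω₂.
I₂ = I₁ω₁ / ω₂ = (4.69)(433) / (122) = 16.65 kg·m².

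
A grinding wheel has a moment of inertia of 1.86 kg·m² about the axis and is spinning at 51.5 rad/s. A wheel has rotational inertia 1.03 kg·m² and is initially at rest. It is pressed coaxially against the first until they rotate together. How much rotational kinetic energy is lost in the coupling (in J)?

ΔKE lost ≈ 879 J

The coupling torques are internal; angular momentum about the shared axis is conserved.
Taking A's sense as positive: L = (1.860)(51.5) = 95.79 kg·m²·rad/s.
Combined I = 1.860 + 1.030 = 2.890 kg·m².
ω_f = L / I = 95.79 / 2.890 = 33.15 rad/s.
KE_i = ½ΣIω² = 2467 J; KE_f = ½(2.890)(33.15)² = 1587 J.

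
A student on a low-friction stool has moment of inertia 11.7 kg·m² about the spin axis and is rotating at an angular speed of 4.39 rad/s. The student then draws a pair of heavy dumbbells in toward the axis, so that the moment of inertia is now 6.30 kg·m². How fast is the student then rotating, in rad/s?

ω₂ ≈ 8.15 rad/s

No external torque acts about the spin axis, so angular momentum is conserved.
ω₂ = I₁ω₁ / I₂ = (11.70)(4.39 rad/s) / (6.300) = 8.153 rad/s.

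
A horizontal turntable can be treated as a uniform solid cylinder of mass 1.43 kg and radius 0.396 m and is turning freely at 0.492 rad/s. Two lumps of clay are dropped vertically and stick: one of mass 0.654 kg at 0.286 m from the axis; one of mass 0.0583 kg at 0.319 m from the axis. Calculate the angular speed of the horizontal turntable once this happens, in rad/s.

ω_f ≈ 0.322 rad/s

No external torque acts about the axis; L_before = L_after.
I_p = ½(1.43)(0.396)² = 0.1121 kg·m².
Added inertia Σmr² = (0.654)(0.286)² + (0.0583)(0.319)² = 0.05943 kg·m²; I_f = 0.1121 + 0.05943 = 0.1716 kg·m².
ω_f = I_p ω_i / I_f = (0.1121)(0.492) / 0.1716 = 0.3216 rad/s.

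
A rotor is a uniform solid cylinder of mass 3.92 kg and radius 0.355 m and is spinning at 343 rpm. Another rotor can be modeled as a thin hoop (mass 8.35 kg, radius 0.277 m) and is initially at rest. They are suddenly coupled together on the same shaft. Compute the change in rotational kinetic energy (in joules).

The coupling torques are internal; angular momentum about the shared axis is conserved.
Moments of inertia: I_A = ½(3.92)(0.355)² = 0.2470 kg·m²; I_B = (8.35)(0.277)² = 0.6407 kg·m².
Taking A's sense as positive: L = (0.2470)(343) = 84.72 kg·m²·rpm.
Combined I = 0.2470 + 0.6407 = 0.8877 kg·m².
ω_f = L / I = 84.72 / 0.8877 = 95.44 rpm.
KE_i = ½ΣIω² = 159.3 J; KE_f = ½(0.8877)(9.995)² = 44.34 J.

ΔKE ≈ -115 J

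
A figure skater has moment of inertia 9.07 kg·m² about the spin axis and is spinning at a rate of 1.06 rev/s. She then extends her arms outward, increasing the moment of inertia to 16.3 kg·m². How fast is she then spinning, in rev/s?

ω₂ ≈ 0.590 rev/s

Angular momentum about the spin axis is conserved since the torque about it is zero.
ω₂ = I₁ω₁ / I₂ = (9.070)(1.06 rev/s) / (16.30) = 0.5898 rev/s.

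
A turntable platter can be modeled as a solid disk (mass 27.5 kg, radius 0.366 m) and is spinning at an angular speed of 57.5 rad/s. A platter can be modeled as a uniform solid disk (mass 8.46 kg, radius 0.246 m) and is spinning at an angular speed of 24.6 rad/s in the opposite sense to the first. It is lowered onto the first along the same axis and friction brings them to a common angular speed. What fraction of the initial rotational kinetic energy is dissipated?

No external torque acts about the common axis, so total angular momentum is conserved.
Moments of inertia: I_A = ½(27.5)(0.366)² = 1.842 kg·m²; I_B = ½(8.46)(0.246)² = 0.2560 kg·m².
Taking A's sense as positive: L = (1.842)(57.5) − (0.2560)(24.6) = 99.61 kg·m²·rad/s.
Combined I = 1.842 + 0.2560 = 2.098 kg·m².
ω_f = L / I = 99.61 / 2.098 = 47.48 rad/s.
KE_i = ½ΣIω² = 3122 J; KE_f = ½(2.098)(47.48)² = 2365 J.
Fraction dissipated = (KE_i − KE_f)/KE_i = 0.2426.

fraction ≈ 0.243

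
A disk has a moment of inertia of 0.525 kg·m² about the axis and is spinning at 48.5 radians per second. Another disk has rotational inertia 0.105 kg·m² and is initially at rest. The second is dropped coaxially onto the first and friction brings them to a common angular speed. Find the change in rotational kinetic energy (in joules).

ΔKE ≈ -103 J

No external torque acts about the common axis, so total angular momentum is conserved.
Taking A's sense as positive: L = (0.5250)(48.5) = 25.46 kg·m²·rad/s.
Combined I = 0.5250 + 0.1050 = 0.6300 kg·m².
ω_f = L / I = 25.46 / 0.6300 = 40.42 rad/s.
KE_i = ½ΣIω² = 617.5 J; KE_f = ½(0.6300)(40.42)² = 514.6 J.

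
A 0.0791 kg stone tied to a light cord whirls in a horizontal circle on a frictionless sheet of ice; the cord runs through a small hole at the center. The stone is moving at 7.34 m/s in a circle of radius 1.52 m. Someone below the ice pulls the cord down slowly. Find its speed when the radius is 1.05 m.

Central (radial) force ⇒ zero torque about the center ⇒ m v r is constant.
v₂ = v₁ r₁ / r₂ = (7.34)(1.52) / (1.05) = 10.63 m/s.

v₂ ≈ 10.6 m/s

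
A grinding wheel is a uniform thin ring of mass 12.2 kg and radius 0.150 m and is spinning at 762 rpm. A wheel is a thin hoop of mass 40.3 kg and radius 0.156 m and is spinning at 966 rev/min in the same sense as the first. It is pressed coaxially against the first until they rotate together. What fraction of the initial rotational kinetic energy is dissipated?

The coupling torques are internal; angular momentum about the shared axis is conserved.
Moments of inertia: I_A = (12.2)(0.150)² = 0.2745 kg·m²; I_B = (40.3)(0.156)² = 0.9807 kg·m².
Taking A's sense as positive: L = (0.2745)(762) + (0.9807)(966) = 1157 kg·m²·rpm.
Combined I = 0.2745 + 0.9807 = 1.255 kg·m².
ω_f = L / I = 1157 / 1.255 = 921.4 rpm.
KE_i = ½ΣIω² = 5892 J; KE_f = ½(1.255)(96.49)² = 5843 J.
Fraction dissipated = (KE_i − KE_f)/KE_i = 0.008306.

fraction ≈ 0.00831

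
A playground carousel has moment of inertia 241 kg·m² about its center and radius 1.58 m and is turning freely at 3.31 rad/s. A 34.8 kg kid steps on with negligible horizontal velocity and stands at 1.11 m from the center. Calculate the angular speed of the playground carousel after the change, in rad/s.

The added mass arrives with no angular momentum about the center, and any external torque about the center is negligible, so the system's angular momentum is conserved.
Added inertia Σmr² = (34.8)(1.11)² = 42.88 kg·m²; I_f = 241.0 + 42.88 = 283.9 kg·m².
ω_f = I_p ω_i / I_f = (241.0)(3.31) / 283.9 = 2.810 rad/s.

ω_f ≈ 2.81 rad/s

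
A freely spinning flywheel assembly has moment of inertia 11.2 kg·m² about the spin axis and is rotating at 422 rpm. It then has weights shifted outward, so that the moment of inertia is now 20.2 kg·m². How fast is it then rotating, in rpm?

No external torque acts about the spin axis, so angular momentum is conserved.
ω₂ = I₁ω₁ / I₂ = (11.20)(422 rpm) / (20.20) = 234.0 rpm.

ω₂ ≈ 234 rpm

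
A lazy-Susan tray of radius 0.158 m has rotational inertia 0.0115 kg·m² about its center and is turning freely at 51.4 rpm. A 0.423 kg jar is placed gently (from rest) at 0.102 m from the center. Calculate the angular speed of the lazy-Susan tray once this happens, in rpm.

No external torque acts about the center; L_before = L_after.
Added inertia Σmr² = (0.423)(0.102)² = 0.004401 kg·m²; I_f = 0.01150 + 0.004401 = 0.01590 kg·m².
ω_f = I_p ω_i / I_f = (0.01150)(51.4) / 0.01590 = 37.17 rpm.

ω_f ≈ 37.2 rpm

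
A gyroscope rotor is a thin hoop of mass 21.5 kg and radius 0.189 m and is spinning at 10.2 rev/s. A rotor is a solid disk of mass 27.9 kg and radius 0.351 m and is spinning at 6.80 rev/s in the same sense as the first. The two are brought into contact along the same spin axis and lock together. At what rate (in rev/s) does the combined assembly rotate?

|ω_f| ≈ 7.85 rev/s

The coupling torques are internal; angular momentum about the shared axis is conserved.
Moments of inertia: I_A = (21.5)(0.189)² = 0.7680 kg·m²; I_B = ½(27.9)(0.351)² = 1.719 kg·m².
Taking A's sense as positive: L = (0.7680)(10.2) + (1.719)(6.80) = 19.52 kg·m²·rev/s.
Combined I = 0.7680 + 1.719 = 2.487 kg·m².
ω_f = L / I = 19.52 / 2.487 = 7.850 rev/s.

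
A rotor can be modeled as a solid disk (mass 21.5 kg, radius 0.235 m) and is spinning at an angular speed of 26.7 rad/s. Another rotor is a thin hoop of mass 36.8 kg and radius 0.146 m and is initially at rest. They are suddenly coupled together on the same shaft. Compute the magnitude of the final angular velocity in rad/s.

No external torque acts about the common axis, so total angular momentum is conserved.
Moments of inertia: I_A = ½(21.5)(0.235)² = 0.5937 kg·m²; I_B = (36.8)(0.146)² = 0.7844 kg·m².
Taking A's sense as positive: L = (0.5937)(26.7) = 15.85 kg·m²·rad/s.
Combined I = 0.5937 + 0.7844 = 1.378 kg·m².
ω_f = L / I = 15.85 / 1.378 = 11.50 rad/s.

|ω_f| ≈ 11.5 rad/s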